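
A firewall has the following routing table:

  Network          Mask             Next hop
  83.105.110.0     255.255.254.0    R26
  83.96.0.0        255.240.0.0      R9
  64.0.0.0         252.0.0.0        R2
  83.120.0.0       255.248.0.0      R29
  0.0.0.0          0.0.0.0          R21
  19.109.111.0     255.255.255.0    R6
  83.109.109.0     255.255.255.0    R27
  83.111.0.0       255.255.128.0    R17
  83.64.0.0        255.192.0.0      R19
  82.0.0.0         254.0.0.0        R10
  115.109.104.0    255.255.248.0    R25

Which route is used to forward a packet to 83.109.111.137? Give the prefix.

83.96.0.0/12

Entries matching 83.109.111.137:
  0.0.0.0/0 (default, matches everything)
  82.0.0.0/7 (82.0.0.0 - 83.255.255.255)
  83.64.0.0/10 (83.64.0.0 - 83.127.255.255)
  83.96.0.0/12 (83.96.0.0 - 83.111.255.255)
Most specific is 83.96.0.0/12.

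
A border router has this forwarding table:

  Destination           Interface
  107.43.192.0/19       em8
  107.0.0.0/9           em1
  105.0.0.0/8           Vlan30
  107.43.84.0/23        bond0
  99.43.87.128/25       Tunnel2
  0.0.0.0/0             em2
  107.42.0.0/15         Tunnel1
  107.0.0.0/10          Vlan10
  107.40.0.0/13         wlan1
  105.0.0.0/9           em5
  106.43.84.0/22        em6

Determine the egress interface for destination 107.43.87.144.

Routes whose prefix contains 107.43.87.144:
  0.0.0.0/0 (default, matches everything) -> em2
  107.0.0.0/9 (107.0.0.0 - 107.127.255.255) -> em1
  107.0.0.0/10 (107.0.0.0 - 107.63.255.255) -> Vlan10
  107.40.0.0/13 (107.40.0.0 - 107.47.255.255) -> wlan1
  107.42.0.0/15 (107.42.0.0 - 107.43.255.255) -> Tunnel1
More-specific entries that do NOT match:
  99.43.87.128/25 (99.43.87.128 - 99.43.87.255) does not contain 107.43.87.144
  107.43.84.0/23 (107.43.84.0 - 107.43.85.255) does not contain 107.43.87.144
  106.43.84.0/22 (106.43.84.0 - 106.43.87.255) does not contain 107.43.87.144
  107.43.192.0/19 (107.43.192.0 - 107.43.223.255) does not contain 107.43.87.144
Longest matching prefix is /15 -> interface Tunnel1.

Tunnel1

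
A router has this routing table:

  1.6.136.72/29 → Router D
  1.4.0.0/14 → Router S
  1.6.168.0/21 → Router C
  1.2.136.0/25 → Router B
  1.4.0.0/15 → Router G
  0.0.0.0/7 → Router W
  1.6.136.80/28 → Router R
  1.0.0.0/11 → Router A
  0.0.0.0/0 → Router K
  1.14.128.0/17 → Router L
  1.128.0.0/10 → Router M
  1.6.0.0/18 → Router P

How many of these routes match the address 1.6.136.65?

Prefixes containing 1.6.136.65:
  0.0.0.0/0 (default, matches everything)
  0.0.0.0/7 (0.0.0.0 - 1.255.255.255)
  1.0.0.0/11 (1.0.0.0 - 1.31.255.255)
  1.4.0.0/14 (1.4.0.0 - 1.7.255.255)
Total matching entries: 4.

4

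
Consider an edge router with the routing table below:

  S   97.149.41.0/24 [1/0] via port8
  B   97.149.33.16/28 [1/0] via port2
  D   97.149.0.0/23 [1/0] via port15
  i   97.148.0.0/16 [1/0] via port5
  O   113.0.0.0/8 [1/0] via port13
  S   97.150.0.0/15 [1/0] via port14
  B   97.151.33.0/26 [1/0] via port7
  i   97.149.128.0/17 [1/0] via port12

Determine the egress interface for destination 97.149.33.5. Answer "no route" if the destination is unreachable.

No entry's prefix contains 97.149.33.5; there is no default route.

no route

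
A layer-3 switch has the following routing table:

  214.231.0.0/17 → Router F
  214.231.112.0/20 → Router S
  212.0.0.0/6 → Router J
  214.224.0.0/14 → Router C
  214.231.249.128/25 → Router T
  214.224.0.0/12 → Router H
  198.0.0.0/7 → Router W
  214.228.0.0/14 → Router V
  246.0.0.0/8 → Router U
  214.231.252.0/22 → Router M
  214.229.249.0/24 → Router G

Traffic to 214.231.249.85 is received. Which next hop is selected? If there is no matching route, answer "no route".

Routes whose prefix contains 214.231.249.85:
  212.0.0.0/6 (212.0.0.0 - 215.255.255.255) -> Router J
  214.224.0.0/12 (214.224.0.0 - 214.239.255.255) -> Router H
  214.228.0.0/14 (214.228.0.0 - 214.231.255.255) -> Router V
More-specific entries that do NOT match:
  214.231.249.128/25 (214.231.249.128 - 214.231.249.255) does not contain 214.231.249.85
  214.229.249.0/24 (214.229.249.0 - 214.229.249.255) does not contain 214.231.249.85
  214.231.252.0/22 (214.231.252.0 - 214.231.255.255) does not contain 214.231.249.85
  214.231.112.0/20 (214.231.112.0 - 214.231.127.255) does not contain 214.231.249.85
  214.231.0.0/17 (214.231.0.0 - 214.231.127.255) does not contain 214.231.249.85
Longest matching prefix is /14 -> next hop Router V.

Router V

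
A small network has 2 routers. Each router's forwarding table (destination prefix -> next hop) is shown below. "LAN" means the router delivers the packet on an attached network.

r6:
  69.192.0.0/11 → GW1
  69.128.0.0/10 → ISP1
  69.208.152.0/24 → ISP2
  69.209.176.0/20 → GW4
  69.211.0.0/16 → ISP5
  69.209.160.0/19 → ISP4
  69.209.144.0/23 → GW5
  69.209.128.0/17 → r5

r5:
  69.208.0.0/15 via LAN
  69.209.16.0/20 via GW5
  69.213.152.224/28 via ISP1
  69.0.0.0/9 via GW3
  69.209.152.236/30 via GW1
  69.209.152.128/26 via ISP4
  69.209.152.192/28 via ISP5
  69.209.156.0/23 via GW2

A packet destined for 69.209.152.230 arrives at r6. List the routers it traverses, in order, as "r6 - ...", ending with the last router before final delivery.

r6 - r5

At r6: longest match for 69.209.152.230 is 69.209.128.0/17 -> r5
At r5: longest match for 69.209.152.230 is 69.208.0.0/15 -> LAN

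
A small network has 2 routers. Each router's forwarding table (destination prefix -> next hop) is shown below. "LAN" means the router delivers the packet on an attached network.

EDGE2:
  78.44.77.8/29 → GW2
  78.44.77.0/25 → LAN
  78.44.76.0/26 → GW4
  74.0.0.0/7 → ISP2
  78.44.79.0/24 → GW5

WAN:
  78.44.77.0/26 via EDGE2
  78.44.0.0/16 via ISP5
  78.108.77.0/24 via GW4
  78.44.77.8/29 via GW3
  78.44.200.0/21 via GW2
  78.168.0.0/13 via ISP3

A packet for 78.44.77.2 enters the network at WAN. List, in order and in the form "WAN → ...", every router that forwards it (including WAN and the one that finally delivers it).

At WAN: longest match for 78.44.77.2 is 78.44.77.0/26 -> EDGE2
At EDGE2: longest match for 78.44.77.2 is 78.44.77.0/25 -> LAN

WAN → EDGE2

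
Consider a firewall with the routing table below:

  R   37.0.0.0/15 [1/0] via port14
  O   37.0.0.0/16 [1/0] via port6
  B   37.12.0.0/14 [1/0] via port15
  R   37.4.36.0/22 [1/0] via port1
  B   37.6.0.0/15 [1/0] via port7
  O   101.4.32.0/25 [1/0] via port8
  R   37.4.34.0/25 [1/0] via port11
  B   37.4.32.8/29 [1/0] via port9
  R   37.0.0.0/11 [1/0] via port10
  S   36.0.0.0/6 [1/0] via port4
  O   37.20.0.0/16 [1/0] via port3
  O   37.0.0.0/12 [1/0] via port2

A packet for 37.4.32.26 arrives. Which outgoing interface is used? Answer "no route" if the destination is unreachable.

port2

Routes whose prefix contains 37.4.32.26:
  36.0.0.0/6 (36.0.0.0 - 39.255.255.255) -> port4
  37.0.0.0/11 (37.0.0.0 - 37.31.255.255) -> port10
  37.0.0.0/12 (37.0.0.0 - 37.15.255.255) -> port2
More-specific entries that do NOT match:
  37.4.32.8/29 (37.4.32.8 - 37.4.32.15) does not contain 37.4.32.26
  101.4.32.0/25 (101.4.32.0 - 101.4.32.127) does not contain 37.4.32.26
  37.4.34.0/25 (37.4.34.0 - 37.4.34.127) does not contain 37.4.32.26
  37.4.36.0/22 (37.4.36.0 - 37.4.39.255) does not contain 37.4.32.26
  37.0.0.0/16 (37.0.0.0 - 37.0.255.255) does not contain 37.4.32.26
  37.20.0.0/16 (37.20.0.0 - 37.20.255.255) does not contain 37.4.32.26
  37.0.0.0/15 (37.0.0.0 - 37.1.255.255) does not contain 37.4.32.26
  37.6.0.0/15 (37.6.0.0 - 37.7.255.255) does not contain 37.4.32.26
  37.12.0.0/14 (37.12.0.0 - 37.15.255.255) does not contain 37.4.32.26
Longest matching prefix is /12 -> interface port2.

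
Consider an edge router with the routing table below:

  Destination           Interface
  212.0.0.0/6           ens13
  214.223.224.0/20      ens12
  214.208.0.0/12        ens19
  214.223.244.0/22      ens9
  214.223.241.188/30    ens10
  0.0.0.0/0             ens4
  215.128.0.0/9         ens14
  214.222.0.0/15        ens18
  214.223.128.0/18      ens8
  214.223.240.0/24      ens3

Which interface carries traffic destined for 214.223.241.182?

ens18

Routes whose prefix contains 214.223.241.182:
  0.0.0.0/0 (default, matches everything) -> ens4
  212.0.0.0/6 (212.0.0.0 - 215.255.255.255) -> ens13
  214.208.0.0/12 (214.208.0.0 - 214.223.255.255) -> ens19
  214.222.0.0/15 (214.222.0.0 - 214.223.255.255) -> ens18
More-specific entries that do NOT match:
  214.223.241.188/30 (214.223.241.188 - 214.223.241.191) does not contain 214.223.241.182
  214.223.240.0/24 (214.223.240.0 - 214.223.240.255) does not contain 214.223.241.182
  214.223.244.0/22 (214.223.244.0 - 214.223.247.255) does not contain 214.223.241.182
  214.223.224.0/20 (214.223.224.0 - 214.223.239.255) does not contain 214.223.241.182
  214.223.128.0/18 (214.223.128.0 - 214.223.191.255) does not contain 214.223.241.182
Longest matching prefix is /15 -> interface ens18.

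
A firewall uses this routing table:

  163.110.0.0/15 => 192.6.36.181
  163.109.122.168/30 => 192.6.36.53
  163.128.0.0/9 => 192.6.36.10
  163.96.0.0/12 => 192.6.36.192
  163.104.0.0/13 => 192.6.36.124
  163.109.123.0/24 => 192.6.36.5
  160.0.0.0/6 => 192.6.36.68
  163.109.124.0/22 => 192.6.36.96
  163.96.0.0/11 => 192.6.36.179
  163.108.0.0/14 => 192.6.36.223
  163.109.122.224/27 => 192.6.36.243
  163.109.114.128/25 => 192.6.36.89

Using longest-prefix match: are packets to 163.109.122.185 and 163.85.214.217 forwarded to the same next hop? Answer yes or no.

no

163.109.122.185: longest match 163.108.0.0/14 -> 192.6.36.223
163.85.214.217: longest match 160.0.0.0/6 -> 192.6.36.68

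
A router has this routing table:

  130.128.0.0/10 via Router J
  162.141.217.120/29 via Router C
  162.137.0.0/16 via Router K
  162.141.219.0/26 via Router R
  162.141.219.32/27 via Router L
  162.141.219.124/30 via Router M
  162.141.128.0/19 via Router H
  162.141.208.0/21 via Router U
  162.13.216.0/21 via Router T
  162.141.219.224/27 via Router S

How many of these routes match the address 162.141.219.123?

0

No listed prefix contains 162.141.219.123.
Total matching entries: 0.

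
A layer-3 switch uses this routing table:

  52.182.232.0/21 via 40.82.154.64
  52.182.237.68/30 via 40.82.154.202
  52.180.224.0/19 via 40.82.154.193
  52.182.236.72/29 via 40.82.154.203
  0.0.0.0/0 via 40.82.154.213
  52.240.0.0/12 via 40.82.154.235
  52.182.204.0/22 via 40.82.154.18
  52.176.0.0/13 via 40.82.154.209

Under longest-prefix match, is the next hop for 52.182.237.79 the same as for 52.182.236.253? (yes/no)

yes

52.182.237.79: longest match 52.182.232.0/21 -> 40.82.154.64
52.182.236.253: longest match 52.182.232.0/21 -> 40.82.154.64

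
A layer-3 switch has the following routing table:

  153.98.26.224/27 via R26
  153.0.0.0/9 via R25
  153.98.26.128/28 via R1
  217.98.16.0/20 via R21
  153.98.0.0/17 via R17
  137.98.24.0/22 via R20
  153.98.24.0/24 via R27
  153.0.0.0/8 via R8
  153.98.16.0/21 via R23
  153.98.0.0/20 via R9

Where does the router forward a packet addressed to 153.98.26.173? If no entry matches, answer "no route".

Routes whose prefix contains 153.98.26.173:
  153.0.0.0/8 (153.0.0.0 - 153.255.255.255) -> R8
  153.0.0.0/9 (153.0.0.0 - 153.127.255.255) -> R25
  153.98.0.0/17 (153.98.0.0 - 153.98.127.255) -> R17
More-specific entries that do NOT match:
  153.98.26.128/28 (153.98.26.128 - 153.98.26.143) does not contain 153.98.26.173
  153.98.26.224/27 (153.98.26.224 - 153.98.26.255) does not contain 153.98.26.173
  153.98.24.0/24 (153.98.24.0 - 153.98.24.255) does not contain 153.98.26.173
  137.98.24.0/22 (137.98.24.0 - 137.98.27.255) does not contain 153.98.26.173
  153.98.16.0/21 (153.98.16.0 - 153.98.23.255) does not contain 153.98.26.173
  217.98.16.0/20 (217.98.16.0 - 217.98.31.255) does not contain 153.98.26.173
  153.98.0.0/20 (153.98.0.0 - 153.98.15.255) does not contain 153.98.26.173
Longest matching prefix is /17 -> next hop R17.

R17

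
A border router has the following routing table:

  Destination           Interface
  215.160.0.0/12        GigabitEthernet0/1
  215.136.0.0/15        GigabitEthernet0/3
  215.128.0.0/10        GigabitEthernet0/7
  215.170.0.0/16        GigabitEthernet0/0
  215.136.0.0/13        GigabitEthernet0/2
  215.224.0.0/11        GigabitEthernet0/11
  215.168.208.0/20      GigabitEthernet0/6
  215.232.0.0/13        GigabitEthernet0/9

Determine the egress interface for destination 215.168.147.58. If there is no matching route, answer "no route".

Routes whose prefix contains 215.168.147.58:
  215.128.0.0/10 (215.128.0.0 - 215.191.255.255) -> GigabitEthernet0/7
  215.160.0.0/12 (215.160.0.0 - 215.175.255.255) -> GigabitEthernet0/1
More-specific entries that do NOT match:
  215.168.208.0/20 (215.168.208.0 - 215.168.223.255) does not contain 215.168.147.58
  215.170.0.0/16 (215.170.0.0 - 215.170.255.255) does not contain 215.168.147.58
  215.136.0.0/15 (215.136.0.0 - 215.137.255.255) does not contain 215.168.147.58
  215.136.0.0/13 (215.136.0.0 - 215.143.255.255) does not contain 215.168.147.58
  215.232.0.0/13 (215.232.0.0 - 215.239.255.255) does not contain 215.168.147.58
Longest matching prefix is /12 -> interface GigabitEthernet0/1.

GigabitEthernet0/1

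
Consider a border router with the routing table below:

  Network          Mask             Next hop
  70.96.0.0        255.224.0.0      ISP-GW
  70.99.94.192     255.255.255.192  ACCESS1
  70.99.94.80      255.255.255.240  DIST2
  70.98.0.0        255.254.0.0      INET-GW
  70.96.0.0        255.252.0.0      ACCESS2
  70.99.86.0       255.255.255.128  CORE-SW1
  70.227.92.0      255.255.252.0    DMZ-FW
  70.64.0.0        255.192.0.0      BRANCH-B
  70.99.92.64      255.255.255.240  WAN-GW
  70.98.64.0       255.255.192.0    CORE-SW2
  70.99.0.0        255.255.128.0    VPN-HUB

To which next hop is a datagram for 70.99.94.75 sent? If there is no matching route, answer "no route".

VPN-HUB

Routes whose prefix contains 70.99.94.75:
  70.64.0.0/10 (70.64.0.0 - 70.127.255.255) -> BRANCH-B
  70.96.0.0/11 (70.96.0.0 - 70.127.255.255) -> ISP-GW
  70.96.0.0/14 (70.96.0.0 - 70.99.255.255) -> ACCESS2
  70.98.0.0/15 (70.98.0.0 - 70.99.255.255) -> INET-GW
  70.99.0.0/17 (70.99.0.0 - 70.99.127.255) -> VPN-HUB
More-specific entries that do NOT match:
  70.99.94.80/28 (70.99.94.80 - 70.99.94.95) does not contain 70.99.94.75
  70.99.92.64/28 (70.99.92.64 - 70.99.92.79) does not contain 70.99.94.75
  70.99.94.192/26 (70.99.94.192 - 70.99.94.255) does not contain 70.99.94.75
  70.99.86.0/25 (70.99.86.0 - 70.99.86.127) does not contain 70.99.94.75
  70.227.92.0/22 (70.227.92.0 - 70.227.95.255) does not contain 70.99.94.75
  70.98.64.0/18 (70.98.64.0 - 70.98.127.255) does not contain 70.99.94.75
Longest matching prefix is /17 -> next hop VPN-HUB.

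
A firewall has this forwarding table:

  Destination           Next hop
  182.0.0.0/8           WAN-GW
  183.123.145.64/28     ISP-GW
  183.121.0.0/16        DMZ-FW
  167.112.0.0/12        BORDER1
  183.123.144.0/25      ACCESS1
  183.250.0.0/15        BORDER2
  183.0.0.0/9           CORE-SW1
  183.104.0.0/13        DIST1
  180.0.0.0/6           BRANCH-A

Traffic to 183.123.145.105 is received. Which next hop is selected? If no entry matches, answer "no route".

Routes whose prefix contains 183.123.145.105:
  180.0.0.0/6 (180.0.0.0 - 183.255.255.255) -> BRANCH-A
  183.0.0.0/9 (183.0.0.0 - 183.127.255.255) -> CORE-SW1
More-specific entries that do NOT match:
  183.123.145.64/28 (183.123.145.64 - 183.123.145.79) does not contain 183.123.145.105
  183.123.144.0/25 (183.123.144.0 - 183.123.144.127) does not contain 183.123.145.105
  183.121.0.0/16 (183.121.0.0 - 183.121.255.255) does not contain 183.123.145.105
  183.250.0.0/15 (183.250.0.0 - 183.251.255.255) does not contain 183.123.145.105
  183.104.0.0/13 (183.104.0.0 - 183.111.255.255) does not contain 183.123.145.105
  167.112.0.0/12 (167.112.0.0 - 167.127.255.255) does not contain 183.123.145.105
Longest matching prefix is /9 -> next hop CORE-SW1.

CORE-SW1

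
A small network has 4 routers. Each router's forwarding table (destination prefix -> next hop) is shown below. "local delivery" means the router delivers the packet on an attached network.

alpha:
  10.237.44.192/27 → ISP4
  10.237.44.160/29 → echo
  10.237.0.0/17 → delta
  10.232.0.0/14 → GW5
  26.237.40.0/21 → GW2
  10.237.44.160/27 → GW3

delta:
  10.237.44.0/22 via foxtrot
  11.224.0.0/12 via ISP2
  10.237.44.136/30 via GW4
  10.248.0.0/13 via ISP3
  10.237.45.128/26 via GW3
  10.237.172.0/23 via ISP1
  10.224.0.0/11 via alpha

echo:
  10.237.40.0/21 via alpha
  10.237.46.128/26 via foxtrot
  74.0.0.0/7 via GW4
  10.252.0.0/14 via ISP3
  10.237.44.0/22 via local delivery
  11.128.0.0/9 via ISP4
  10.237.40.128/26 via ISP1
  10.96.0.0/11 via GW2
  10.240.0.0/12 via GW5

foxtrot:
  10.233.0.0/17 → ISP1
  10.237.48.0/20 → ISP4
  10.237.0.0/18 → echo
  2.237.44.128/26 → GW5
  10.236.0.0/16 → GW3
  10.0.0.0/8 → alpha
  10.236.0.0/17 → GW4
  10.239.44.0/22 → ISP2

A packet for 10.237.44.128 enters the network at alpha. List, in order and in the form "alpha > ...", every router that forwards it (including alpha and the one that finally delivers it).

At alpha: longest match for 10.237.44.128 is 10.237.0.0/17 -> delta
At delta: longest match for 10.237.44.128 is 10.237.44.0/22 -> foxtrot
At foxtrot: longest match for 10.237.44.128 is 10.237.0.0/18 -> echo
At echo: longest match for 10.237.44.128 is 10.237.44.0/22 -> local delivery

alpha > delta > foxtrot > echo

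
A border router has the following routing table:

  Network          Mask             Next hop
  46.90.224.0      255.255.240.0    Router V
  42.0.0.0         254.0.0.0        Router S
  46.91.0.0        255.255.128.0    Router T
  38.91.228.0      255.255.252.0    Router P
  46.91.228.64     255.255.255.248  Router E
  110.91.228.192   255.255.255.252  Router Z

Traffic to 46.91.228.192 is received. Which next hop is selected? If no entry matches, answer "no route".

no route

No entry's prefix contains 46.91.228.192; there is no default route.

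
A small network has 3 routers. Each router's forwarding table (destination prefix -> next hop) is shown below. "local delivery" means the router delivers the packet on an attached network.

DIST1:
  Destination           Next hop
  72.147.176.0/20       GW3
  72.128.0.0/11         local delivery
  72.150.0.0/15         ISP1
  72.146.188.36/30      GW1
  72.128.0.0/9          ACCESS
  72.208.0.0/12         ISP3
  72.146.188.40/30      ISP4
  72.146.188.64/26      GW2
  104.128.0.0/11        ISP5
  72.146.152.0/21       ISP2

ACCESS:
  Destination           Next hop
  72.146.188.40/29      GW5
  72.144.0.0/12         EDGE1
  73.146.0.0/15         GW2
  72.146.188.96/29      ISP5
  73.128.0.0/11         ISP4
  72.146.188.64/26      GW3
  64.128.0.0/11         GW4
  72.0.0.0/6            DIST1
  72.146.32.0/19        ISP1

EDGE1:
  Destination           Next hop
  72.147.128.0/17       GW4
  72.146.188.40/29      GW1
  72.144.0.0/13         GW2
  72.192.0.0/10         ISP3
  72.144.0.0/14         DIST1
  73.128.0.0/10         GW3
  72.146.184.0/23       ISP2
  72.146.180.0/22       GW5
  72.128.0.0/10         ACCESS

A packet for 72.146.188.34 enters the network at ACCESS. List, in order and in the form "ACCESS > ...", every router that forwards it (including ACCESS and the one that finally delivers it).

At ACCESS: longest match for 72.146.188.34 is 72.144.0.0/12 -> EDGE1
At EDGE1: longest match for 72.146.188.34 is 72.144.0.0/14 -> DIST1
At DIST1: longest match for 72.146.188.34 is 72.128.0.0/11 -> local delivery

ACCESS > EDGE1 > DIST1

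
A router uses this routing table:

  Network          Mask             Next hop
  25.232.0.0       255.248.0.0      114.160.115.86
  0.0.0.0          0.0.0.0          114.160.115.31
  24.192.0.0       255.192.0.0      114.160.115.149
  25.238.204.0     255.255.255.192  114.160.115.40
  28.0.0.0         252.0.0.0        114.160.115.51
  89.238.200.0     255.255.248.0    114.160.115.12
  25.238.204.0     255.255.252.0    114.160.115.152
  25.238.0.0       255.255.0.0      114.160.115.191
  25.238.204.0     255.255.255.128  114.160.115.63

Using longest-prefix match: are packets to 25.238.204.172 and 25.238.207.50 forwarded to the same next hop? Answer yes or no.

25.238.204.172: longest match 25.238.204.0/22 -> 114.160.115.152
25.238.207.50: longest match 25.238.204.0/22 -> 114.160.115.152

yes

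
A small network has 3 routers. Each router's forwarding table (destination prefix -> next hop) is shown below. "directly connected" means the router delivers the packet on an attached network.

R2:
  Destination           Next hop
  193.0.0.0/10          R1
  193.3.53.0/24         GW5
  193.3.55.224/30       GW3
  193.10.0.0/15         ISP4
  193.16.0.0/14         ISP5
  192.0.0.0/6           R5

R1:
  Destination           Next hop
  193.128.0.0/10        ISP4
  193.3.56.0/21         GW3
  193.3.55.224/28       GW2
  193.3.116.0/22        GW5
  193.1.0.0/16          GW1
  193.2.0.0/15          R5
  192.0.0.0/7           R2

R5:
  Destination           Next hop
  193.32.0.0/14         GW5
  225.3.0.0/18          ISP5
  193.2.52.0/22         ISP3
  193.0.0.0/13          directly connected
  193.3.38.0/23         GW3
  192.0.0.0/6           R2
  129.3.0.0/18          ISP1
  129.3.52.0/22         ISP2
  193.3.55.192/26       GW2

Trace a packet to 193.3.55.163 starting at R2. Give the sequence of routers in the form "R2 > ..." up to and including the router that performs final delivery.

At R2: longest match for 193.3.55.163 is 193.0.0.0/10 -> R1
At R1: longest match for 193.3.55.163 is 193.2.0.0/15 -> R5
At R5: longest match for 193.3.55.163 is 193.0.0.0/13 -> directly connected

R2 > R1 > R5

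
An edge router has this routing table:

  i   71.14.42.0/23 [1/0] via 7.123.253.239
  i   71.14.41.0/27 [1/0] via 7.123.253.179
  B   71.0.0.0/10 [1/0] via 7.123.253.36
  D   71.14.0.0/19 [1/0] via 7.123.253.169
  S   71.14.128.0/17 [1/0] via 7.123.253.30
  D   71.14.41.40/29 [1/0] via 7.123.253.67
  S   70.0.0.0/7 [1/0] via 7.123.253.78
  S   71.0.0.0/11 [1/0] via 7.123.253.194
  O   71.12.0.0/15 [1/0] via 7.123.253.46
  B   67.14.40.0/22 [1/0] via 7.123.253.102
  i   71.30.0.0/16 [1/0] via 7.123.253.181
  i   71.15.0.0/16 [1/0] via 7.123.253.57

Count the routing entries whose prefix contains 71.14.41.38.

Prefixes containing 71.14.41.38:
  70.0.0.0/7 (70.0.0.0 - 71.255.255.255)
  71.0.0.0/10 (71.0.0.0 - 71.63.255.255)
  71.0.0.0/11 (71.0.0.0 - 71.31.255.255)
Total matching entries: 3.

3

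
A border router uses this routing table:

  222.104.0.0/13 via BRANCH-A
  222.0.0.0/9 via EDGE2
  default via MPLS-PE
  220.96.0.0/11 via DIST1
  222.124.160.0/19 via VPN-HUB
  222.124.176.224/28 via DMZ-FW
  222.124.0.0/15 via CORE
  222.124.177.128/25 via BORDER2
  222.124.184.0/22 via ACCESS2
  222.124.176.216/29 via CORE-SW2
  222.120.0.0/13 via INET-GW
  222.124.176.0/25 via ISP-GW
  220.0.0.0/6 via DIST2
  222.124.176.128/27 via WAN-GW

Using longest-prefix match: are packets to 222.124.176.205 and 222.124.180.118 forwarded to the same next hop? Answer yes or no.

yes

222.124.176.205: longest match 222.124.160.0/19 -> VPN-HUB
222.124.180.118: longest match 222.124.160.0/19 -> VPN-HUB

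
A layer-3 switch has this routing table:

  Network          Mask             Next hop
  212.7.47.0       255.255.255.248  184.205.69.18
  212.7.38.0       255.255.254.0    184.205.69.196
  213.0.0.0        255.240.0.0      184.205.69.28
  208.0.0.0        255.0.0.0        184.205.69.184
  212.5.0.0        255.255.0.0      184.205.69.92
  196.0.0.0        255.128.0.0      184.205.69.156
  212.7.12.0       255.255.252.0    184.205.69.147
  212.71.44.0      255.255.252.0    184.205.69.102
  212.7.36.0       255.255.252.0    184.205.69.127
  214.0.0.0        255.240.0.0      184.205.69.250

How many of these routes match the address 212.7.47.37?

0

No listed prefix contains 212.7.47.37.
Total matching entries: 0.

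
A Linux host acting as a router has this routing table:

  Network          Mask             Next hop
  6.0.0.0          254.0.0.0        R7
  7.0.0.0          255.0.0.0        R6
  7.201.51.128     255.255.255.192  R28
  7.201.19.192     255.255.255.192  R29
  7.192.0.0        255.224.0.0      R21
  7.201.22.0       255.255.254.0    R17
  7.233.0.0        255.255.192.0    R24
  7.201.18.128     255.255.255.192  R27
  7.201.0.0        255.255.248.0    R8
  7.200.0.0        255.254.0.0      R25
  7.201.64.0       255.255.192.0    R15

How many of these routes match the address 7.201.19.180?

Prefixes containing 7.201.19.180:
  6.0.0.0/7 (6.0.0.0 - 7.255.255.255)
  7.0.0.0/8 (7.0.0.0 - 7.255.255.255)
  7.192.0.0/11 (7.192.0.0 - 7.223.255.255)
  7.200.0.0/15 (7.200.0.0 - 7.201.255.255)
Total matching entries: 4.

4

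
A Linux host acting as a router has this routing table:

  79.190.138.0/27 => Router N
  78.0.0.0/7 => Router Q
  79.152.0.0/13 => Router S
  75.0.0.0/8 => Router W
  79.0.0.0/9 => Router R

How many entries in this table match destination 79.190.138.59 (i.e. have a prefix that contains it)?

1

Prefixes containing 79.190.138.59:
  78.0.0.0/7 (78.0.0.0 - 79.255.255.255)
Total matching entries: 1.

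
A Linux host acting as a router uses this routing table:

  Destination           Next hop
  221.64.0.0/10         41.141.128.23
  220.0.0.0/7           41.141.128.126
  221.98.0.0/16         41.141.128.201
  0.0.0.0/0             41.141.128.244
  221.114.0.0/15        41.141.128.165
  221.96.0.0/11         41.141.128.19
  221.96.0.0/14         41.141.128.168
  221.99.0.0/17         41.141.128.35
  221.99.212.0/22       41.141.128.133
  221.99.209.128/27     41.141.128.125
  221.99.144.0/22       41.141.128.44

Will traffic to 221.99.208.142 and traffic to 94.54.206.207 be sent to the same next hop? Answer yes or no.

221.99.208.142: longest match 221.96.0.0/14 -> 41.141.128.168
94.54.206.207: longest match 0.0.0.0/0 -> 41.141.128.244

no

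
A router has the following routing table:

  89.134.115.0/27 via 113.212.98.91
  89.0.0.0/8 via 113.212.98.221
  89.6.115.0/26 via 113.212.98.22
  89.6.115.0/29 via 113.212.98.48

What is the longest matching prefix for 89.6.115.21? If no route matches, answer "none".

Entries matching 89.6.115.21:
  89.0.0.0/8 (89.0.0.0 - 89.255.255.255)
  89.6.115.0/26 (89.6.115.0 - 89.6.115.63)
Most specific is 89.6.115.0/26.

89.6.115.0/26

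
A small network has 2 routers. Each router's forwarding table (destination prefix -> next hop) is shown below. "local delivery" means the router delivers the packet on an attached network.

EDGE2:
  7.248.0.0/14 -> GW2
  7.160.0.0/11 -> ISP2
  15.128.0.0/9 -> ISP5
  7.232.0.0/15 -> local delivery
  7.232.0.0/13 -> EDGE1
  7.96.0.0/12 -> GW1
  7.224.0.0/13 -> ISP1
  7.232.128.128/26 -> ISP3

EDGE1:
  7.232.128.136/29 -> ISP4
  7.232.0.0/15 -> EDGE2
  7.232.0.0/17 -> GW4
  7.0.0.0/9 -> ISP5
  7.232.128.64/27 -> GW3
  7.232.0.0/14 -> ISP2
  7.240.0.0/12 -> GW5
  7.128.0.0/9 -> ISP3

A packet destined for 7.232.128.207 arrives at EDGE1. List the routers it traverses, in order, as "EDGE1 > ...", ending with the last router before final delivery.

At EDGE1: longest match for 7.232.128.207 is 7.232.0.0/15 -> EDGE2
At EDGE2: longest match for 7.232.128.207 is 7.232.0.0/15 -> local delivery

EDGE1 > EDGE2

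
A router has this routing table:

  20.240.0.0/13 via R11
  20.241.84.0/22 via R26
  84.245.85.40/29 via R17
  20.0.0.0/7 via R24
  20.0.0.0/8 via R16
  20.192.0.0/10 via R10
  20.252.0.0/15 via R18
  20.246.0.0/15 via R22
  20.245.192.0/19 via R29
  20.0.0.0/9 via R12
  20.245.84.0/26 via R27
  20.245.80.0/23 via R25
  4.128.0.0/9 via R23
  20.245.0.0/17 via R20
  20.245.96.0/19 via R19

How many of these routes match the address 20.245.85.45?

Prefixes containing 20.245.85.45:
  20.0.0.0/7 (20.0.0.0 - 21.255.255.255)
  20.0.0.0/8 (20.0.0.0 - 20.255.255.255)
  20.192.0.0/10 (20.192.0.0 - 20.255.255.255)
  20.240.0.0/13 (20.240.0.0 - 20.247.255.255)
  20.245.0.0/17 (20.245.0.0 - 20.245.127.255)
Total matching entries: 5.

5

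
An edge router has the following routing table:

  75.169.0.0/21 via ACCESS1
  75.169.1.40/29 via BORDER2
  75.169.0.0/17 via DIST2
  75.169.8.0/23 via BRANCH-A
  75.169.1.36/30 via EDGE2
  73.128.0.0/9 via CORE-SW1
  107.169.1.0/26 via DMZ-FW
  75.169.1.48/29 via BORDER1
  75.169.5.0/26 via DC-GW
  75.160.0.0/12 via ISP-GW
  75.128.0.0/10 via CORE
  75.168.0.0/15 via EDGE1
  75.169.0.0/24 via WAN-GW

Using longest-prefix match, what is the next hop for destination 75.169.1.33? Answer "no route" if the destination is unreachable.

Routes whose prefix contains 75.169.1.33:
  75.128.0.0/10 (75.128.0.0 - 75.191.255.255) -> CORE
  75.160.0.0/12 (75.160.0.0 - 75.175.255.255) -> ISP-GW
  75.168.0.0/15 (75.168.0.0 - 75.169.255.255) -> EDGE1
  75.169.0.0/17 (75.169.0.0 - 75.169.127.255) -> DIST2
  75.169.0.0/21 (75.169.0.0 - 75.169.7.255) -> ACCESS1
More-specific entries that do NOT match:
  75.169.1.36/30 (75.169.1.36 - 75.169.1.39) does not contain 75.169.1.33
  75.169.1.40/29 (75.169.1.40 - 75.169.1.47) does not contain 75.169.1.33
  75.169.1.48/29 (75.169.1.48 - 75.169.1.55) does not contain 75.169.1.33
  107.169.1.0/26 (107.169.1.0 - 107.169.1.63) does not contain 75.169.1.33
  75.169.5.0/26 (75.169.5.0 - 75.169.5.63) does not contain 75.169.1.33
  75.169.0.0/24 (75.169.0.0 - 75.169.0.255) does not contain 75.169.1.33
  75.169.8.0/23 (75.169.8.0 - 75.169.9.255) does not contain 75.169.1.33
Longest matching prefix is /21 -> next hop ACCESS1.

ACCESS1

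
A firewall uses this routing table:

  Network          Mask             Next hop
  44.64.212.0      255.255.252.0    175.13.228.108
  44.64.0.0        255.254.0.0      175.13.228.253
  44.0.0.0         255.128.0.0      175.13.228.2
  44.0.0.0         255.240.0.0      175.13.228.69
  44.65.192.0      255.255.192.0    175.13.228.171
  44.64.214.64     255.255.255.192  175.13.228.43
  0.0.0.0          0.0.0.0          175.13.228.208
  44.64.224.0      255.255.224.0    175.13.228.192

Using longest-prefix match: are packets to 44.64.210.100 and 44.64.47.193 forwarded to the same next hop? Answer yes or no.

44.64.210.100: longest match 44.64.0.0/15 -> 175.13.228.253
44.64.47.193: longest match 44.64.0.0/15 -> 175.13.228.253

yes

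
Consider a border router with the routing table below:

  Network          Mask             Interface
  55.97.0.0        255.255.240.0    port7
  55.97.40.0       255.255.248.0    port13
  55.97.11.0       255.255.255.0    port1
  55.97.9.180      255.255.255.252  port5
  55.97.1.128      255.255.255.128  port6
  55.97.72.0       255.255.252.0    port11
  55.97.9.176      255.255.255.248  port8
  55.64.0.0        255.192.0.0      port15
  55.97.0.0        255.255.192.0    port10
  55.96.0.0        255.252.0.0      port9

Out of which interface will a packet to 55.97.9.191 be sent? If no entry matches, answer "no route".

Routes whose prefix contains 55.97.9.191:
  55.64.0.0/10 (55.64.0.0 - 55.127.255.255) -> port15
  55.96.0.0/14 (55.96.0.0 - 55.99.255.255) -> port9
  55.97.0.0/18 (55.97.0.0 - 55.97.63.255) -> port10
  55.97.0.0/20 (55.97.0.0 - 55.97.15.255) -> port7
More-specific entries that do NOT match:
  55.97.9.180/30 (55.97.9.180 - 55.97.9.183) does not contain 55.97.9.191
  55.97.9.176/29 (55.97.9.176 - 55.97.9.183) does not contain 55.97.9.191
  55.97.1.128/25 (55.97.1.128 - 55.97.1.255) does not contain 55.97.9.191
  55.97.11.0/24 (55.97.11.0 - 55.97.11.255) does not contain 55.97.9.191
  55.97.72.0/22 (55.97.72.0 - 55.97.75.255) does not contain 55.97.9.191
  55.97.40.0/21 (55.97.40.0 - 55.97.47.255) does not contain 55.97.9.191
Longest matching prefix is /20 -> interface port7.

port7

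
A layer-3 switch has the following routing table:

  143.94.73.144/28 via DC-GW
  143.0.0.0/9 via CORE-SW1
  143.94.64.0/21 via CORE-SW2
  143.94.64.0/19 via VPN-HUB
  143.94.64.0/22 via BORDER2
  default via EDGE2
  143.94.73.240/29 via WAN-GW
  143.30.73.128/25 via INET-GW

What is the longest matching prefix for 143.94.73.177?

Entries matching 143.94.73.177:
  0.0.0.0/0 (default, matches everything)
  143.0.0.0/9 (143.0.0.0 - 143.127.255.255)
  143.94.64.0/19 (143.94.64.0 - 143.94.95.255)
Most specific is 143.94.64.0/19.

143.94.64.0/19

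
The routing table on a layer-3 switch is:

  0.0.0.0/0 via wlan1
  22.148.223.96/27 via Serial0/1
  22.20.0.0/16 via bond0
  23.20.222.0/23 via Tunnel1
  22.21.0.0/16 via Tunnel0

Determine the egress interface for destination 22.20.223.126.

bond0

Routes whose prefix contains 22.20.223.126:
  0.0.0.0/0 (default, matches everything) -> wlan1
  22.20.0.0/16 (22.20.0.0 - 22.20.255.255) -> bond0
More-specific entries that do NOT match:
  22.148.223.96/27 (22.148.223.96 - 22.148.223.127) does not contain 22.20.223.126
  23.20.222.0/23 (23.20.222.0 - 23.20.223.255) does not contain 22.20.223.126
Longest matching prefix is /16 -> interface bond0.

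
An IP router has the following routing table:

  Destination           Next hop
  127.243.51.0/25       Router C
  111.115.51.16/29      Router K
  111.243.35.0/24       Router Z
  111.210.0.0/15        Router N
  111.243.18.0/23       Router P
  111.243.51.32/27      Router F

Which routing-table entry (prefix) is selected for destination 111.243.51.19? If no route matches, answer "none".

none

111.243.51.19 is outside every listed prefix and there is no default route.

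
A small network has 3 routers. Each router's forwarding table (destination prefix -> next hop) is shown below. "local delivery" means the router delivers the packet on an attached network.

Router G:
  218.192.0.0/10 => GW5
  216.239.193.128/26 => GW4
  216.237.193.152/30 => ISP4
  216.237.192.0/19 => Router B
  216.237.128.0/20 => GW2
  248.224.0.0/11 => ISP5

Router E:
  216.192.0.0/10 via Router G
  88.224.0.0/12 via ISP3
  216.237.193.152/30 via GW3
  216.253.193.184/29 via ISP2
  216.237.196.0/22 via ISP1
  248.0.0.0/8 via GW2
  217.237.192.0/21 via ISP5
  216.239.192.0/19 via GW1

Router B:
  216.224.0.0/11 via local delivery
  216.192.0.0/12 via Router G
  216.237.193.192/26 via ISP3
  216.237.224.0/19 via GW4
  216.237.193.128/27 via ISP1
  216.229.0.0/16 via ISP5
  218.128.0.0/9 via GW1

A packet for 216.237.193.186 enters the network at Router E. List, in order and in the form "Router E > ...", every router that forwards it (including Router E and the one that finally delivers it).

Router E > Router G > Router B

At Router E: longest match for 216.237.193.186 is 216.192.0.0/10 -> Router G
At Router G: longest match for 216.237.193.186 is 216.237.192.0/19 -> Router B
At Router B: longest match for 216.237.193.186 is 216.224.0.0/11 -> local delivery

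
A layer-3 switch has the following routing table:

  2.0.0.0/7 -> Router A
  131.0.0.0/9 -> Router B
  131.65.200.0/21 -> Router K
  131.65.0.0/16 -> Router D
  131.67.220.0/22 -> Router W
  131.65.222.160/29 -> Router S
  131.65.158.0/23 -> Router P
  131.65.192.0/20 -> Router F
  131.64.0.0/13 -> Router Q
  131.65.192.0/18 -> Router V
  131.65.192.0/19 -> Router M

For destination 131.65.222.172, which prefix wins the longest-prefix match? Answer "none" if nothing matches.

131.65.192.0/19

Entries matching 131.65.222.172:
  131.0.0.0/9 (131.0.0.0 - 131.127.255.255)
  131.64.0.0/13 (131.64.0.0 - 131.71.255.255)
  131.65.0.0/16 (131.65.0.0 - 131.65.255.255)
  131.65.192.0/18 (131.65.192.0 - 131.65.255.255)
  131.65.192.0/19 (131.65.192.0 - 131.65.223.255)
Most specific is 131.65.192.0/19.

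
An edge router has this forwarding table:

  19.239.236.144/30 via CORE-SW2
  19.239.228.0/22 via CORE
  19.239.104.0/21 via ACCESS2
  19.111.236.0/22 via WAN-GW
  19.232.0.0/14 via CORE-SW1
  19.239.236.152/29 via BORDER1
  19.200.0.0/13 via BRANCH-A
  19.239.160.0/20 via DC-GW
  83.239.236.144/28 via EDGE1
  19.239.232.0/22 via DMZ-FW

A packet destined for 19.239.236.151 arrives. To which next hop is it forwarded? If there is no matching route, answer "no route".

No entry's prefix contains 19.239.236.151; there is no default route.

no route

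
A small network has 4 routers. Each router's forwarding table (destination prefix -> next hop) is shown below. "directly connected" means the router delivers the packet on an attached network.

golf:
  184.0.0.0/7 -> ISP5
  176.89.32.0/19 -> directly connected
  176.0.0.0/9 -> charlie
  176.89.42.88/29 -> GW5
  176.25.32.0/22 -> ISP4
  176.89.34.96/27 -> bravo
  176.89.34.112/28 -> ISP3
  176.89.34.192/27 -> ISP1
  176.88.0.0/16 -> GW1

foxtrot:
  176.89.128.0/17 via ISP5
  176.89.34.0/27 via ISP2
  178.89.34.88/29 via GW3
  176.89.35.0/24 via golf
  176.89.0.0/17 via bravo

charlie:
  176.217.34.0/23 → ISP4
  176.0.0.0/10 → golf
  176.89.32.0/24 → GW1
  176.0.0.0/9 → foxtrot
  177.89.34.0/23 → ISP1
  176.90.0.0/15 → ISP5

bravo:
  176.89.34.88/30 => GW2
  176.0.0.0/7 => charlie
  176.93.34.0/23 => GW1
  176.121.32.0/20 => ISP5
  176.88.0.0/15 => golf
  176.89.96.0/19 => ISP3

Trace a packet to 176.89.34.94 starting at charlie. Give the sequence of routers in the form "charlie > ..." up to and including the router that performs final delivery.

charlie > foxtrot > bravo > golf

At charlie: longest match for 176.89.34.94 is 176.0.0.0/9 -> foxtrot
At foxtrot: longest match for 176.89.34.94 is 176.89.0.0/17 -> bravo
At bravo: longest match for 176.89.34.94 is 176.88.0.0/15 -> golf
At golf: longest match for 176.89.34.94 is 176.89.32.0/19 -> directly connected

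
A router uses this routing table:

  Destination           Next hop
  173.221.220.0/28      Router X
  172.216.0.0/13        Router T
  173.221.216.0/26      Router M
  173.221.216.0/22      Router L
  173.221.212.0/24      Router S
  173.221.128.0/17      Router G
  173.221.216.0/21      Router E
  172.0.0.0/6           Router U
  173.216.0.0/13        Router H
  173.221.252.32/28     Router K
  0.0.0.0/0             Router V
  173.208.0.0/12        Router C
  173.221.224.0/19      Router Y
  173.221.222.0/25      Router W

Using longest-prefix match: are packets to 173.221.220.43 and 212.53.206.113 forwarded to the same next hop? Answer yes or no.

no

173.221.220.43: longest match 173.221.216.0/21 -> Router E
212.53.206.113: longest match 0.0.0.0/0 -> Router V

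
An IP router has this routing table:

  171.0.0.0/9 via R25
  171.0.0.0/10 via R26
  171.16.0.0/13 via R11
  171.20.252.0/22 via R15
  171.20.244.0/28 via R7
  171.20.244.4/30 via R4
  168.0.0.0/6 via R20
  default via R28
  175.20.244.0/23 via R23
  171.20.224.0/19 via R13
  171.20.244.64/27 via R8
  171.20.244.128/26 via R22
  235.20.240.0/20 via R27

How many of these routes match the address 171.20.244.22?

Prefixes containing 171.20.244.22:
  0.0.0.0/0 (default, matches everything)
  168.0.0.0/6 (168.0.0.0 - 171.255.255.255)
  171.0.0.0/9 (171.0.0.0 - 171.127.255.255)
  171.0.0.0/10 (171.0.0.0 - 171.63.255.255)
  171.16.0.0/13 (171.16.0.0 - 171.23.255.255)
  171.20.224.0/19 (171.20.224.0 - 171.20.255.255)
Total matching entries: 6.

6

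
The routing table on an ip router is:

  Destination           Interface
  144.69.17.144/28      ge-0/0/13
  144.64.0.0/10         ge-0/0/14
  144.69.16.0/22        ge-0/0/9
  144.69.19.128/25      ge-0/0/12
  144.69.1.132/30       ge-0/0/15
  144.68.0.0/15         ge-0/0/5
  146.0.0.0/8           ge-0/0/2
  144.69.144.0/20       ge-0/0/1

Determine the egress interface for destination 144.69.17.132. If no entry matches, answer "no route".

ge-0/0/9

Routes whose prefix contains 144.69.17.132:
  144.64.0.0/10 (144.64.0.0 - 144.127.255.255) -> ge-0/0/14
  144.68.0.0/15 (144.68.0.0 - 144.69.255.255) -> ge-0/0/5
  144.69.16.0/22 (144.69.16.0 - 144.69.19.255) -> ge-0/0/9
More-specific entries that do NOT match:
  144.69.1.132/30 (144.69.1.132 - 144.69.1.135) does not contain 144.69.17.132
  144.69.17.144/28 (144.69.17.144 - 144.69.17.159) does not contain 144.69.17.132
  144.69.19.128/25 (144.69.19.128 - 144.69.19.255) does not contain 144.69.17.132
Longest matching prefix is /22 -> interface ge-0/0/9.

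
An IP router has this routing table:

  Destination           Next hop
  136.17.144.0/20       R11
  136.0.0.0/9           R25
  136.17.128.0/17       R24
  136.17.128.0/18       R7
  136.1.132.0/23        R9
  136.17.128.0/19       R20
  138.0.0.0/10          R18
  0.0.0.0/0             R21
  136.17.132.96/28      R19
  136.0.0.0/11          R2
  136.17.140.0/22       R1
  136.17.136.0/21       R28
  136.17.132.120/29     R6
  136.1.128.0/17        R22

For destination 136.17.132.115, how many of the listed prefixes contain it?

Prefixes containing 136.17.132.115:
  0.0.0.0/0 (default, matches everything)
  136.0.0.0/9 (136.0.0.0 - 136.127.255.255)
  136.0.0.0/11 (136.0.0.0 - 136.31.255.255)
  136.17.128.0/17 (136.17.128.0 - 136.17.255.255)
  136.17.128.0/18 (136.17.128.0 - 136.17.191.255)
  136.17.128.0/19 (136.17.128.0 - 136.17.159.255)
Total matching entries: 6.

6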